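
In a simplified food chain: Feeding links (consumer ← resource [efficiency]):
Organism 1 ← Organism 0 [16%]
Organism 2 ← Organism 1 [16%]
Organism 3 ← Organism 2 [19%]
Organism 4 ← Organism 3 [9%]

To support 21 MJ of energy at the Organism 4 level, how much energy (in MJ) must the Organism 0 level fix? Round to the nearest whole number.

Cumulative transfer efficiency: 0.16 × 0.16 × 0.19 × 0.09 = 0.00043776
Organism 0 energy = 21 / 0.00043776 = 47971 MJ

47971 MJ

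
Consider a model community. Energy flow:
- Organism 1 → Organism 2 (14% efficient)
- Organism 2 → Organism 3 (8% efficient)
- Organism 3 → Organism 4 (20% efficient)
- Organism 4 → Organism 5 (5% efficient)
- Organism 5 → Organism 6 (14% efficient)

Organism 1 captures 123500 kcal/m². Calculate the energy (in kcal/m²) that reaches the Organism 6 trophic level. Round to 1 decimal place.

Organism 2: 123500 × 0.14 = 17290 kcal/m²
Organism 3: 17290 × 0.08 = 1383.2 kcal/m²
Organism 4: 1383.2 × 0.2 = 276.64 kcal/m²
Organism 5: 276.64 × 0.05 = 13.832 kcal/m²
Organism 6: 13.832 × 0.14 = 1.93648 kcal/m²

1.9 kcal/m²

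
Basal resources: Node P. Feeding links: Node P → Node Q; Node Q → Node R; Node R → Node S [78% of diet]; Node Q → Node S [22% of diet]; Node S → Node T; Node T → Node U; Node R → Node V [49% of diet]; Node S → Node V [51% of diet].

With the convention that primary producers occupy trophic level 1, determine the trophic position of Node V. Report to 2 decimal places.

4.40

Node Q: 1 + 1 = 2
Node R: 1 + 2 = 3
Node S: 1 + (0.78×3 + 0.22×2) = 3.78
Node T: 1 + 3.78 = 4.78
Node U: 1 + 4.78 = 5.78
Node V: 1 + (0.49×3 + 0.51×3.78) = 4.3978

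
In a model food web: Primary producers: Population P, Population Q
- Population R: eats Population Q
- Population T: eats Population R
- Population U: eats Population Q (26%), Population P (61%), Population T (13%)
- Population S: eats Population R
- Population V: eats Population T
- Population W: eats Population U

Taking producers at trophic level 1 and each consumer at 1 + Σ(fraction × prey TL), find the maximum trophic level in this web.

Population R: 1 + 1 = 2
Population S: 1 + 2 = 3
Population T: 1 + 2 = 3
Population U: 1 + (0.26×1 + 0.61×1 + 0.13×3) = 2.26
Population V: 1 + 3 = 4
Population W: 1 + 2.26 = 3.26

4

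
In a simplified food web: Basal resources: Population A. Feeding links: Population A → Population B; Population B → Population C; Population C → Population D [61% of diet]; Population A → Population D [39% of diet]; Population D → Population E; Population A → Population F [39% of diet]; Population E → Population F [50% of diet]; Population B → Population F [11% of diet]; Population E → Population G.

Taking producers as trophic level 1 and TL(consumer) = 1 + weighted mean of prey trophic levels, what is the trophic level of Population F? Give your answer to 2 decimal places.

Population B: 1 + 1 = 2
Population C: 1 + 2 = 3
Population D: 1 + (0.61×3 + 0.39×1) = 3.22
Population E: 1 + 3.22 = 4.22
Population F: 1 + (0.39×1 + 0.5×4.22 + 0.11×2) = 3.72
Population G: 1 + 4.22 = 5.22

3.72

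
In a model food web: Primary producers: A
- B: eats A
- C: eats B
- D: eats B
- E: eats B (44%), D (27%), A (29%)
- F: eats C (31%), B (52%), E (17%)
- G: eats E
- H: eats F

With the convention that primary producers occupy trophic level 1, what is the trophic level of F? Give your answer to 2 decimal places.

3.48

B: 1 + 1 = 2
C: 1 + 2 = 3
D: 1 + 2 = 3
E: 1 + (0.44×2 + 0.27×3 + 0.29×1) = 2.98
F: 1 + (0.31×3 + 0.52×2 + 0.17×2.98) = 3.4766
G: 1 + 2.98 = 3.98
H: 1 + 3.4766 = 4.4766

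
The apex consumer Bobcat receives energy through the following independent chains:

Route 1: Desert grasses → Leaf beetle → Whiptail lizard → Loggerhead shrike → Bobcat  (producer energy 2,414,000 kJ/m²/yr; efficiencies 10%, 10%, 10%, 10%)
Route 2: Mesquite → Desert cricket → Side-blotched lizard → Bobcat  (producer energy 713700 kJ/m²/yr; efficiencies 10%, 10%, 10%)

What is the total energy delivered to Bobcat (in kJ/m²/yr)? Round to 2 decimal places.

955.10 kJ/m²/yr

Route 1: 2414000 × 0.1 × 0.1 × 0.1 × 0.1 = 241.4 kJ/m²/yr
Route 2: 713700 × 0.1 × 0.1 × 0.1 = 713.7 kJ/m²/yr
Total at Bobcat: 241.4 + 713.7 = 955.1 kJ/m²/yr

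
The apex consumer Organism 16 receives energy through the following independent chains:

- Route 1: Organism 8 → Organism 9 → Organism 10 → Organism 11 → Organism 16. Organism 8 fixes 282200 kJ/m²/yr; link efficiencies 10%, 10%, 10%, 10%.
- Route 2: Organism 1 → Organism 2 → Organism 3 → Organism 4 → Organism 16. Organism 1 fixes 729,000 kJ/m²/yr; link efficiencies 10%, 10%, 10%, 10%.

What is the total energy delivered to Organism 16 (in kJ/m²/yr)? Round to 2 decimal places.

101.12 kJ/m²/yr

Route 1: 282200 × 0.1 × 0.1 × 0.1 × 0.1 = 28.22 kJ/m²/yr
Route 2: 729000 × 0.1 × 0.1 × 0.1 × 0.1 = 72.9 kJ/m²/yr
Total at Organism 16: 28.22 + 72.9 = 101.12 kJ/m²/yr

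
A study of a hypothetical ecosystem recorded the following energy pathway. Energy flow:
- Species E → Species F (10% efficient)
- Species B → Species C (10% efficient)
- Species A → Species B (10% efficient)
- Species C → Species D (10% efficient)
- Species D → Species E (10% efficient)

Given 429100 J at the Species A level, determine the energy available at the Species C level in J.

4291 J

Species B: 429100 × 0.1 = 42910 J
Species C: 42910 × 0.1 = 4291 J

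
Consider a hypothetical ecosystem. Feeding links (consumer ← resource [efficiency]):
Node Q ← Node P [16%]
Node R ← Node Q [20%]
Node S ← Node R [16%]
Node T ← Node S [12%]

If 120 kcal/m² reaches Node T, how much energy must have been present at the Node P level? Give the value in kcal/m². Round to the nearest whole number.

195313 kcal/m²

Cumulative transfer efficiency: 0.16 × 0.2 × 0.16 × 0.12 = 0.0006144
Node P energy = 120 / 0.0006144 = 195313 kcal/m²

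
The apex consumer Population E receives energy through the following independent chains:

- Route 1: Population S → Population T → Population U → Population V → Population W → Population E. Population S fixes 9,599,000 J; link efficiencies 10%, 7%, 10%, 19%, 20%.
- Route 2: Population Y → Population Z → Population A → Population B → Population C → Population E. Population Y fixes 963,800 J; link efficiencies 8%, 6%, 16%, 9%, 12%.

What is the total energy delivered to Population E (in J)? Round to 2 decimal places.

Route 1: 9599000 × 0.1 × 0.07 × 0.1 × 0.19 × 0.2 = 255.3334 J
Route 2: 963800 × 0.08 × 0.06 × 0.16 × 0.09 × 0.12 = 7.99414272 J
Total at Population E: 255.3334 + 7.99414272 = 263.32754272 J

263.33 J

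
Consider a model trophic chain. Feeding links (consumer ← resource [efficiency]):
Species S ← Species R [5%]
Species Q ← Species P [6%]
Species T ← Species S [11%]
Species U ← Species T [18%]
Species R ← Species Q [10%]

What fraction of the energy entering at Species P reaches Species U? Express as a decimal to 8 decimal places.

0.00000594

Product of link efficiencies: 0.06 × 0.1 × 0.05 × 0.11 × 0.18 = 0.00000594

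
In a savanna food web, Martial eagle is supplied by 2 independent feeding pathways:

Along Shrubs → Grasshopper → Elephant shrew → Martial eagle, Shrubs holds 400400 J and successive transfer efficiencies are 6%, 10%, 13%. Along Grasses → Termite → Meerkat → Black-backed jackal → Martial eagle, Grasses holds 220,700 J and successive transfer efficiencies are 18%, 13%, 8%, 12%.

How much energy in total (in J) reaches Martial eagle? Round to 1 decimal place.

Via Shrubs: 400400 × 0.06 × 0.1 × 0.13 = 312.312 J
Via Grasses: 220700 × 0.18 × 0.13 × 0.08 × 0.12 = 49.578048 J
Total at Martial eagle: 312.312 + 49.578048 = 361.890048 J

361.9 J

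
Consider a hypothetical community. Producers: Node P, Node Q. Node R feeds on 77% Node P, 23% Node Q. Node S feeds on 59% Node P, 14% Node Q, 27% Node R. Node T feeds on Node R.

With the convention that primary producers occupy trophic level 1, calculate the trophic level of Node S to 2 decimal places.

2.27

Node R: 1 + (0.77×1 + 0.23×1) = 2
Node S: 1 + (0.59×1 + 0.14×1 + 0.27×2) = 2.27
Node T: 1 + 2 = 3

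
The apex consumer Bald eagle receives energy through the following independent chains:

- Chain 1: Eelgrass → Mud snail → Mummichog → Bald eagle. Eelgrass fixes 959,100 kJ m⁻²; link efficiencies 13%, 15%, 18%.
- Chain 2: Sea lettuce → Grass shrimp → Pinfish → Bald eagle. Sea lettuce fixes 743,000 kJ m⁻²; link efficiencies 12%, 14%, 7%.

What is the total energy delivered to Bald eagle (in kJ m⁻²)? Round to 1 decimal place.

Chain 1: 959100 × 0.13 × 0.15 × 0.18 = 3366.441 kJ m⁻²
Chain 2: 743000 × 0.12 × 0.14 × 0.07 = 873.768 kJ m⁻²
Total at Bald eagle: 3366.441 + 873.768 = 4240.209 kJ m⁻²

4240.2 kJ m⁻²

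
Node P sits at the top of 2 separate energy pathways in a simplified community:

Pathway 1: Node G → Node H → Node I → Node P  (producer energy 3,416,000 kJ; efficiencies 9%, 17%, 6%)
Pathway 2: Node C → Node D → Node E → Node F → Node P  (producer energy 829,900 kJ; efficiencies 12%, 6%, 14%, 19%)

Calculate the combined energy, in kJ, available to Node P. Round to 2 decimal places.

Pathway 1: 3416000 × 0.09 × 0.17 × 0.06 = 3135.888 kJ
Pathway 2: 829900 × 0.12 × 0.06 × 0.14 × 0.19 = 158.942448 kJ
Total at Node P: 3135.888 + 158.942448 = 3294.830448 kJ

3294.83 kJ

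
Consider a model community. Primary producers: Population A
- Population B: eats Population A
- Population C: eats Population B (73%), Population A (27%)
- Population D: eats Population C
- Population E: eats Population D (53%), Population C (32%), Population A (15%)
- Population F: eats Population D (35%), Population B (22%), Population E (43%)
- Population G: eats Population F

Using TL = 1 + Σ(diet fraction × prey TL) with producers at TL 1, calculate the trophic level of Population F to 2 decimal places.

4.47

Population B: 1 + 1 = 2
Population C: 1 + (0.73×2 + 0.27×1) = 2.73
Population D: 1 + 2.73 = 3.73
Population E: 1 + (0.53×3.73 + 0.32×2.73 + 0.15×1) = 4.0005
Population F: 1 + (0.35×3.73 + 0.22×2 + 0.43×4.0005) = 4.465715
Population G: 1 + 4.465715 = 5.465715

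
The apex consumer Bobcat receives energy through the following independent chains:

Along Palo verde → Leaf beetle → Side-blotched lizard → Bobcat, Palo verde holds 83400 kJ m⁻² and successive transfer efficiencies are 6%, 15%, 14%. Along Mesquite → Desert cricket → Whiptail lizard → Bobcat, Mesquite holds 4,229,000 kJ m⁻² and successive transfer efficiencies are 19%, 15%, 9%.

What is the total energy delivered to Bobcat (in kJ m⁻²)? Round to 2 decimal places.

Via Palo verde: 83400 × 0.06 × 0.15 × 0.14 = 105.084 kJ m⁻²
Via Mesquite: 4229000 × 0.19 × 0.15 × 0.09 = 10847.385 kJ m⁻²
Total at Bobcat: 105.084 + 10847.385 = 10952.469 kJ m⁻²

10952.47 kJ m⁻²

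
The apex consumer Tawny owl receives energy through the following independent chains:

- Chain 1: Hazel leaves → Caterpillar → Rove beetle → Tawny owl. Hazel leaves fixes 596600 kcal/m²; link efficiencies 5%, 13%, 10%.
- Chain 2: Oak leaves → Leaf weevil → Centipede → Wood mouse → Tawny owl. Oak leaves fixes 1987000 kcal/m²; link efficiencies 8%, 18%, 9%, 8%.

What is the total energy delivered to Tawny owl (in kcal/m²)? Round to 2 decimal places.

Chain 1: 596600 × 0.05 × 0.13 × 0.1 = 387.79 kcal/m²
Chain 2: 1987000 × 0.08 × 0.18 × 0.09 × 0.08 = 206.01216 kcal/m²
Total at Tawny owl: 387.79 + 206.01216 = 593.80216 kcal/m²

593.80 kcal/m²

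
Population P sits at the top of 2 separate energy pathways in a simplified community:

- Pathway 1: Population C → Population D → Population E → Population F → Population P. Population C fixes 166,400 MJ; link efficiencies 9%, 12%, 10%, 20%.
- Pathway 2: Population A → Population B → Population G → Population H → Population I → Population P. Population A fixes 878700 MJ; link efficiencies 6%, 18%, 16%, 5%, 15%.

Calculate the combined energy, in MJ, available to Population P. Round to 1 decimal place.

Pathway 1: 166400 × 0.09 × 0.12 × 0.1 × 0.2 = 35.9424 MJ
Pathway 2: 878700 × 0.06 × 0.18 × 0.16 × 0.05 × 0.15 = 11.387952 MJ
Total at Population P: 35.9424 + 11.387952 = 47.330352 MJ

47.3 MJ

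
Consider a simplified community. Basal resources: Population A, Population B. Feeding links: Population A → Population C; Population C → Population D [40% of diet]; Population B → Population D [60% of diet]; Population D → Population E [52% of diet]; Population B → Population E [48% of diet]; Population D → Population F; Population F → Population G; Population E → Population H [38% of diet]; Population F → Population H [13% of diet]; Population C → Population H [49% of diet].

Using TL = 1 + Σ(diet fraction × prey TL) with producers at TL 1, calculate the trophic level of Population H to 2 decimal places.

Population C: 1 + 1 = 2
Population D: 1 + (0.4×2 + 0.6×1) = 2.4
Population E: 1 + (0.52×2.4 + 0.48×1) = 2.728
Population F: 1 + 2.4 = 3.4
Population G: 1 + 3.4 = 4.4
Population H: 1 + (0.38×2.728 + 0.13×3.4 + 0.49×2) = 3.45864

3.46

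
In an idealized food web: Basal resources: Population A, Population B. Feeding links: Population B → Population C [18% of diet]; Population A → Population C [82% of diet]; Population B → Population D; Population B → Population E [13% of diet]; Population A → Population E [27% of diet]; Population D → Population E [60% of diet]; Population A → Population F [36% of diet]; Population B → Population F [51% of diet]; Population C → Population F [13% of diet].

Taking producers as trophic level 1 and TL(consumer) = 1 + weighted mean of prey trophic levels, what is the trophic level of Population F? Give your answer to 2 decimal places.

Population C: 1 + (0.18×1 + 0.82×1) = 2
Population D: 1 + 1 = 2
Population E: 1 + (0.13×1 + 0.27×1 + 0.6×2) = 2.6
Population F: 1 + (0.36×1 + 0.51×1 + 0.13×2) = 2.13

2.13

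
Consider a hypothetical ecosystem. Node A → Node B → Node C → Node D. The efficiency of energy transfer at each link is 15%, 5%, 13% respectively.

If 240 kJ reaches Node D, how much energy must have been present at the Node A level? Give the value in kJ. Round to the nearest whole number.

Cumulative transfer efficiency: 0.15 × 0.05 × 0.13 = 0.000975
Node A energy = 240 / 0.000975 = 246154 kJ

246154 kJ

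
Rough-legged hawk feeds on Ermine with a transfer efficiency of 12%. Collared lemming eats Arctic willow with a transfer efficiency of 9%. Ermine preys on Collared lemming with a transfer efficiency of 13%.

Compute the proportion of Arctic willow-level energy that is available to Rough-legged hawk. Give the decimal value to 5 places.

Product of link efficiencies: 0.09 × 0.13 × 0.12 = 0.001404

0.00140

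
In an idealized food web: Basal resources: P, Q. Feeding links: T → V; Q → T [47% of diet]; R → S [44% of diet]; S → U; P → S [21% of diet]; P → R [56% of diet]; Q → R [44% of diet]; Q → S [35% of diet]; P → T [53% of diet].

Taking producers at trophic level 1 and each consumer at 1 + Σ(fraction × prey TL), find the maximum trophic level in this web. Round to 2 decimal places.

3.44

R: 1 + (0.56×1 + 0.44×1) = 2
S: 1 + (0.44×2 + 0.21×1 + 0.35×1) = 2.44
T: 1 + (0.53×1 + 0.47×1) = 2
U: 1 + 2.44 = 3.44
V: 1 + 2 = 3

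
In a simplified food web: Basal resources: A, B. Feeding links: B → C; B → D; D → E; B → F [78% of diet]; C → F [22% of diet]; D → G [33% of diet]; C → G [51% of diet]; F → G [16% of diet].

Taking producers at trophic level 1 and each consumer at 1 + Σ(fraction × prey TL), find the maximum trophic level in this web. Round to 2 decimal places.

3.04

C: 1 + 1 = 2
D: 1 + 1 = 2
E: 1 + 2 = 3
F: 1 + (0.78×1 + 0.22×2) = 2.22
G: 1 + (0.33×2 + 0.51×2 + 0.16×2.22) = 3.0352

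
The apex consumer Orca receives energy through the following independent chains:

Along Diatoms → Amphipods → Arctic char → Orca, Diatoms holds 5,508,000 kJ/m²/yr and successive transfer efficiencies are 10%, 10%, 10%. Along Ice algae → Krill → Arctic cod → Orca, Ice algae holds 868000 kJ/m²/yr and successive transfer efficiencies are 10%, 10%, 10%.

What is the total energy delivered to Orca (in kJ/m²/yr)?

6376 kJ/m²/yr

Via Diatoms: 5508000 × 0.1 × 0.1 × 0.1 = 5508 kJ/m²/yr
Via Ice algae: 868000 × 0.1 × 0.1 × 0.1 = 868 kJ/m²/yr
Total at Orca: 5508 + 868 = 6376 kJ/m²/yr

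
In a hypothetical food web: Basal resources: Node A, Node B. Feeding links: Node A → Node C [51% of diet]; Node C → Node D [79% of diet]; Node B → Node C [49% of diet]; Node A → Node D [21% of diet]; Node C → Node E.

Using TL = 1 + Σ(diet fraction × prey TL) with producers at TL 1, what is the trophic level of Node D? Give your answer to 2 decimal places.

Node C: 1 + (0.49×1 + 0.51×1) = 2
Node D: 1 + (0.21×1 + 0.79×2) = 2.79
Node E: 1 + 2 = 3

2.79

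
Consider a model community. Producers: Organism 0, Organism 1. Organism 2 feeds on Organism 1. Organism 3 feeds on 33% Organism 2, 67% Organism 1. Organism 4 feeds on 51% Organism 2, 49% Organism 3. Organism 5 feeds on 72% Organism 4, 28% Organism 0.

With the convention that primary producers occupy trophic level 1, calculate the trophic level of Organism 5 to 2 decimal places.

Organism 2: 1 + 1 = 2
Organism 3: 1 + (0.33×2 + 0.67×1) = 2.33
Organism 4: 1 + (0.51×2 + 0.49×2.33) = 3.1617
Organism 5: 1 + (0.72×3.1617 + 0.28×1) = 3.556424

3.56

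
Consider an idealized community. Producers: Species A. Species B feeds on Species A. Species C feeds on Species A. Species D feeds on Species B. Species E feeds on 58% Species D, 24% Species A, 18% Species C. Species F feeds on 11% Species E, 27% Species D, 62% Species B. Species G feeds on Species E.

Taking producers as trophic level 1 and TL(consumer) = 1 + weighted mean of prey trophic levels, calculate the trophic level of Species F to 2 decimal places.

Species B: 1 + 1 = 2
Species C: 1 + 1 = 2
Species D: 1 + 2 = 3
Species E: 1 + (0.58×3 + 0.24×1 + 0.18×2) = 3.34
Species F: 1 + (0.11×3.34 + 0.27×3 + 0.62×2) = 3.4174
Species G: 1 + 3.34 = 4.34

3.42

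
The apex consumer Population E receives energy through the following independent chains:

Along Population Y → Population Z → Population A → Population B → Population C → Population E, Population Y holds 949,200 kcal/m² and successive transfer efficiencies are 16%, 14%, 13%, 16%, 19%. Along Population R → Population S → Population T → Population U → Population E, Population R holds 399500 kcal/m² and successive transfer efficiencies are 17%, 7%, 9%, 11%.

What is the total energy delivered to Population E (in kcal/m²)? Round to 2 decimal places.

131.09 kcal/m²

Via Population Y: 949200 × 0.16 × 0.14 × 0.13 × 0.16 × 0.19 = 84.02774016 kcal/m²
Via Population R: 399500 × 0.17 × 0.07 × 0.09 × 0.11 = 47.065095 kcal/m²
Total at Population E: 84.02774016 + 47.065095 = 131.09283516 kcal/m²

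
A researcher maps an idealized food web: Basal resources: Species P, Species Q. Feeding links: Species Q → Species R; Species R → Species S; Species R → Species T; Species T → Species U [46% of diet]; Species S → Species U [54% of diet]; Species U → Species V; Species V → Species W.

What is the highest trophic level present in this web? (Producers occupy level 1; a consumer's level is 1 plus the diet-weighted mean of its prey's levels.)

6

Species R: 1 + 1 = 2
Species S: 1 + 2 = 3
Species T: 1 + 2 = 3
Species U: 1 + (0.46×3 + 0.54×3) = 4
Species V: 1 + 4 = 5
Species W: 1 + 5 = 6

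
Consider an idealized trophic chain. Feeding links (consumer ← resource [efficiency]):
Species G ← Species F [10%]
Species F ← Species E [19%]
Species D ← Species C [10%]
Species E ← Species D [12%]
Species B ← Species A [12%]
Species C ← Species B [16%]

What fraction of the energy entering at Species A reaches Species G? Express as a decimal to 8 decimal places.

0.00000438

Product of link efficiencies: 0.12 × 0.16 × 0.1 × 0.12 × 0.19 × 0.1 = 0.0000043776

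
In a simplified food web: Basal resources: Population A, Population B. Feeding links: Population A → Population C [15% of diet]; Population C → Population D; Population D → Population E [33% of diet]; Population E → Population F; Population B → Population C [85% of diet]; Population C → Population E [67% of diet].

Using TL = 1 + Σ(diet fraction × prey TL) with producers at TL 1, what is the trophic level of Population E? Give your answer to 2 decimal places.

3.33

Population C: 1 + (0.15×1 + 0.85×1) = 2
Population D: 1 + 2 = 3
Population E: 1 + (0.67×2 + 0.33×3) = 3.33
Population F: 1 + 3.33 = 4.33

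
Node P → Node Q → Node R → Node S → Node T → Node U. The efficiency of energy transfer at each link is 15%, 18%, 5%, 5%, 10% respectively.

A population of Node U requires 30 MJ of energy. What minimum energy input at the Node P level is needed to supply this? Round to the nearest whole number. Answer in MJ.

Cumulative transfer efficiency: 0.15 × 0.18 × 0.05 × 0.05 × 0.1 = 0.00000675
Node P energy = 30 / 0.00000675 = 4444444 MJ

4444444 MJ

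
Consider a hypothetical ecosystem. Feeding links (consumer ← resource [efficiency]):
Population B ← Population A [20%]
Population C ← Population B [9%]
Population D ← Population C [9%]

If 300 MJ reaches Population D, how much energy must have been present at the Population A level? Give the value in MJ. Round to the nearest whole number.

185185 MJ

Cumulative transfer efficiency: 0.2 × 0.09 × 0.09 = 0.00162
Population A energy = 300 / 0.00162 = 185185 MJ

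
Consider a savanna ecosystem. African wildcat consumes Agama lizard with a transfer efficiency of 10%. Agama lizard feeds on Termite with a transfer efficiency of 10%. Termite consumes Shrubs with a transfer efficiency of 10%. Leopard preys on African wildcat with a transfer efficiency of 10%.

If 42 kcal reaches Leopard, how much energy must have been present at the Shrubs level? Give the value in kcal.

Cumulative transfer efficiency: 0.1 × 0.1 × 0.1 × 0.1 = 0.0001
Shrubs energy = 42 / 0.0001 = 420000 kcal

420000 kcal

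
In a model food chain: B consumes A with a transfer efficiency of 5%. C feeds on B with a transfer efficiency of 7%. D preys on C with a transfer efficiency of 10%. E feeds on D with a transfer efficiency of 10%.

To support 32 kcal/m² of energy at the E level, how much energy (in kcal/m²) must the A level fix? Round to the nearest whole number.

914286 kcal/m²

Cumulative transfer efficiency: 0.05 × 0.07 × 0.1 × 0.1 = 0.000035
A energy = 32 / 0.000035 = 914286 kcal/m²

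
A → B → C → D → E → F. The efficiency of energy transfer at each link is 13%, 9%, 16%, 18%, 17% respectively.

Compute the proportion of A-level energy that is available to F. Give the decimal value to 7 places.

0.0000573

Product of link efficiencies: 0.13 × 0.09 × 0.16 × 0.18 × 0.17 = 0.0000572832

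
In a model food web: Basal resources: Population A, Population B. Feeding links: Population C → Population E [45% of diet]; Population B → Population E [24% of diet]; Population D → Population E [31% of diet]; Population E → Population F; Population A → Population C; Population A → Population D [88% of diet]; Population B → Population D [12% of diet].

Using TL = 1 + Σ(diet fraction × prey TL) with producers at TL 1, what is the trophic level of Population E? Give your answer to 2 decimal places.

2.76

Population C: 1 + 1 = 2
Population D: 1 + (0.12×1 + 0.88×1) = 2
Population E: 1 + (0.24×1 + 0.45×2 + 0.31×2) = 2.76
Population F: 1 + 2.76 = 3.76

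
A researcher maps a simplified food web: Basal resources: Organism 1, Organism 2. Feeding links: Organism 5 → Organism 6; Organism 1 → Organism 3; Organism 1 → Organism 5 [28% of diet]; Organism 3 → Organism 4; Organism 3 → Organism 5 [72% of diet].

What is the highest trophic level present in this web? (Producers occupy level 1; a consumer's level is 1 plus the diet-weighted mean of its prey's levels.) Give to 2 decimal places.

3.72

Organism 3: 1 + 1 = 2
Organism 4: 1 + 2 = 3
Organism 5: 1 + (0.72×2 + 0.28×1) = 2.72
Organism 6: 1 + 2.72 = 3.72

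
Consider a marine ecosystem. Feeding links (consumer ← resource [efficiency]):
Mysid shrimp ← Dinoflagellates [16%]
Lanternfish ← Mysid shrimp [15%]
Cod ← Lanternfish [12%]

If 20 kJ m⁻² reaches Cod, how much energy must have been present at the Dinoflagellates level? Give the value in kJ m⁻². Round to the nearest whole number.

6944 kJ m⁻²

Cumulative transfer efficiency: 0.16 × 0.15 × 0.12 = 0.00288
Dinoflagellates energy = 20 / 0.00288 = 6944 kJ m⁻²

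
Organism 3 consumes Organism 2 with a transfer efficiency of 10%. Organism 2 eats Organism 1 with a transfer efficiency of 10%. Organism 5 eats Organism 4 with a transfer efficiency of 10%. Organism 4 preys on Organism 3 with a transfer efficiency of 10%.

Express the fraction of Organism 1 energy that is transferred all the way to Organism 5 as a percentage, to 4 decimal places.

Product of link efficiencies: 0.1 × 0.1 × 0.1 × 0.1 = 0.0001
As a percentage: 0.0001 × 100 = 0.0100%

0.0100%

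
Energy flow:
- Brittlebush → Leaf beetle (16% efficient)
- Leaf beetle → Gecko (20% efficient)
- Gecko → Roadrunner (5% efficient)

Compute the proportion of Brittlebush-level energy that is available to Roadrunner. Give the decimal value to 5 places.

Product of link efficiencies: 0.16 × 0.2 × 0.05 = 0.0016

0.00160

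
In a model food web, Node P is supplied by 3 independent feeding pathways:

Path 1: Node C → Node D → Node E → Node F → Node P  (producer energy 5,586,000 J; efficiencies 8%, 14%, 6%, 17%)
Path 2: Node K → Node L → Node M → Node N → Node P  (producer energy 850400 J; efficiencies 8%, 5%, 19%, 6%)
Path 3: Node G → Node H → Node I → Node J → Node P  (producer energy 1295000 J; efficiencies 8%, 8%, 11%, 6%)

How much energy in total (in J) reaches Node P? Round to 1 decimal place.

Path 1: 5586000 × 0.08 × 0.14 × 0.06 × 0.17 = 638.14464 J
Path 2: 850400 × 0.08 × 0.05 × 0.19 × 0.06 = 38.77824 J
Path 3: 1295000 × 0.08 × 0.08 × 0.11 × 0.06 = 54.7008 J
Total at Node P: 638.14464 + 38.77824 + 54.7008 = 731.62368 J

731.6 J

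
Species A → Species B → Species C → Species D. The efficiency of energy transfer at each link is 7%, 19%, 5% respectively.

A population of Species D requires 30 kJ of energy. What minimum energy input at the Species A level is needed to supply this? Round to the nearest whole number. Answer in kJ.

Cumulative transfer efficiency: 0.07 × 0.19 × 0.05 = 0.000665
Species A energy = 30 / 0.000665 = 45113 kJ

45113 kJ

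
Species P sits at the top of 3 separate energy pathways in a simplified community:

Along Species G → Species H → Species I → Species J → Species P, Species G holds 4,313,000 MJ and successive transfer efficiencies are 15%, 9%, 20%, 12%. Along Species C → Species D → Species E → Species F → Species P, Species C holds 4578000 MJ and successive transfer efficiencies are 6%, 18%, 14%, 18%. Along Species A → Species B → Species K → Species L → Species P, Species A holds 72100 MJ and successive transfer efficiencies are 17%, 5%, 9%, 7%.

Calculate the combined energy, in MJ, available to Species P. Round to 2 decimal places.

Via Species G: 4313000 × 0.15 × 0.09 × 0.2 × 0.12 = 1397.412 MJ
Via Species C: 4578000 × 0.06 × 0.18 × 0.14 × 0.18 = 1245.94848 MJ
Via Species A: 72100 × 0.17 × 0.05 × 0.09 × 0.07 = 3.860955 MJ
Total at Species P: 1397.412 + 1245.94848 + 3.860955 = 2647.221435 MJ

2647.22 MJ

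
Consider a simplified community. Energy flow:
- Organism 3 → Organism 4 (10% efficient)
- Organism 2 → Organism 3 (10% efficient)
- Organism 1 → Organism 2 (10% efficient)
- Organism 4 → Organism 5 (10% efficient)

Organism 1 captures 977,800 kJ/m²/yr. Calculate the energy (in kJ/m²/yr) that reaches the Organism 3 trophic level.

Organism 2: 977800 × 0.1 = 97780 kJ/m²/yr
Organism 3: 97780 × 0.1 = 9778 kJ/m²/yr

9778 kJ/m²/yr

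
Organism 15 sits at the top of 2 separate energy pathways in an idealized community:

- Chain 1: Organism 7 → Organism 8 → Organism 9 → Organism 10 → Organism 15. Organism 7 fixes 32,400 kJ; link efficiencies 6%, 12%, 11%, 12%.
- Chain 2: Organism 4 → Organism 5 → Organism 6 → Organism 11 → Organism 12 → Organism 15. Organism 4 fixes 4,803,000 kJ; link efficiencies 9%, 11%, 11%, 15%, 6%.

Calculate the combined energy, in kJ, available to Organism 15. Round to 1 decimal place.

Chain 1: 32400 × 0.06 × 0.12 × 0.11 × 0.12 = 3.079296 kJ
Chain 2: 4803000 × 0.09 × 0.11 × 0.11 × 0.15 × 0.06 = 47.074203 kJ
Total at Organism 15: 3.079296 + 47.074203 = 50.153499 kJ

50.2 kJ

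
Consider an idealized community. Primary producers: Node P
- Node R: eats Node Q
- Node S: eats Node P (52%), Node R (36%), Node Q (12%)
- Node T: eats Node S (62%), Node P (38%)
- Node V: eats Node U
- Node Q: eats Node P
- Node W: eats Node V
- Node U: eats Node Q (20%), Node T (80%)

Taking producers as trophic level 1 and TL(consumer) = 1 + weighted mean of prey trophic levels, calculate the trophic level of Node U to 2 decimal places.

Node Q: 1 + 1 = 2
Node R: 1 + 2 = 3
Node S: 1 + (0.52×1 + 0.36×3 + 0.12×2) = 2.84
Node T: 1 + (0.62×2.84 + 0.38×1) = 3.1408
Node U: 1 + (0.2×2 + 0.8×3.1408) = 3.91264
Node V: 1 + 3.91264 = 4.91264
Node W: 1 + 4.91264 = 5.91264

3.91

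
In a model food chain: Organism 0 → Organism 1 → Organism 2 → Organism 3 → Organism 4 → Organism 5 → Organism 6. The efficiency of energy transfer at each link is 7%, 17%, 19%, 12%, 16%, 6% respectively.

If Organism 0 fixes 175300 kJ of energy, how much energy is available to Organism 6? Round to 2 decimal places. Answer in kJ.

0.46 kJ

Organism 1: 175300 × 0.07 = 12271 kJ
Organism 2: 12271 × 0.17 = 2086.07 kJ
Organism 3: 2086.07 × 0.19 = 396.3533 kJ
Organism 4: 396.3533 × 0.12 = 47.562396 kJ
Organism 5: 47.562396 × 0.16 = 7.60998336 kJ
Organism 6: 7.60998336 × 0.06 = 0.4565990016 kJ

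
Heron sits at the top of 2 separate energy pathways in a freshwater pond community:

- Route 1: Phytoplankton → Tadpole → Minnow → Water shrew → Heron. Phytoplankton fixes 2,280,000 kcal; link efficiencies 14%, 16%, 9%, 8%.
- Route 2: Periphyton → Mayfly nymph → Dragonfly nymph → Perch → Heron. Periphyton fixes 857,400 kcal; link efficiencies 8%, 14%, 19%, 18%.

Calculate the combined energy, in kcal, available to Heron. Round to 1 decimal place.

Route 1: 2280000 × 0.14 × 0.16 × 0.09 × 0.08 = 367.7184 kcal
Route 2: 857400 × 0.08 × 0.14 × 0.19 × 0.18 = 328.418496 kcal
Total at Heron: 367.7184 + 328.418496 = 696.136896 kcal

696.1 kcal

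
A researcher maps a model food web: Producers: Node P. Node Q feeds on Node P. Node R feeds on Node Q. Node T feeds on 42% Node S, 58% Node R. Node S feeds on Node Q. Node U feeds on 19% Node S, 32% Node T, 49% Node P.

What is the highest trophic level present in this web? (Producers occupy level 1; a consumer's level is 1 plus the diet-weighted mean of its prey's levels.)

4

Node Q: 1 + 1 = 2
Node R: 1 + 2 = 3
Node S: 1 + 2 = 3
Node T: 1 + (0.42×3 + 0.58×3) = 4
Node U: 1 + (0.19×3 + 0.32×4 + 0.49×1) = 3.34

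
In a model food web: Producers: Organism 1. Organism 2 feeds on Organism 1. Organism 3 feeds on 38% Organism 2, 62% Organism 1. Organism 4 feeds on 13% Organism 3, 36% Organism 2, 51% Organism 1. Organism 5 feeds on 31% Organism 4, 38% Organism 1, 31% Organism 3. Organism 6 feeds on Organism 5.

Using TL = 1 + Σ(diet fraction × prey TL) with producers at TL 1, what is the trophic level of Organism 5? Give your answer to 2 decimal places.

Organism 2: 1 + 1 = 2
Organism 3: 1 + (0.38×2 + 0.62×1) = 2.38
Organism 4: 1 + (0.13×2.38 + 0.36×2 + 0.51×1) = 2.5394
Organism 5: 1 + (0.31×2.5394 + 0.38×1 + 0.31×2.38) = 2.905014
Organism 6: 1 + 2.905014 = 3.905014

2.91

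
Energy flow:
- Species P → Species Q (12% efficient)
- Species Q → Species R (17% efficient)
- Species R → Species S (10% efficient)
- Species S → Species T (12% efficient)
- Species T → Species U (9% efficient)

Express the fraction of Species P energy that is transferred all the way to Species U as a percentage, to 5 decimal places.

0.00220%

Product of link efficiencies: 0.12 × 0.17 × 0.1 × 0.12 × 0.09 = 0.000022032
As a percentage: 0.000022032 × 100 = 0.00220%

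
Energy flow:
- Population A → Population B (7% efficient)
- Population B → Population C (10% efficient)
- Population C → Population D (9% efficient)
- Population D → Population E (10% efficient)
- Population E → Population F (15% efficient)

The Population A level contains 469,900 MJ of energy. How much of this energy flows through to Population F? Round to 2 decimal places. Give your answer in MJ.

4.44 MJ

Population B: 469900 × 0.07 = 32893 MJ
Population C: 32893 × 0.1 = 3289.3 MJ
Population D: 3289.3 × 0.09 = 296.037 MJ
Population E: 296.037 × 0.1 = 29.6037 MJ
Population F: 29.6037 × 0.15 = 4.440555 MJ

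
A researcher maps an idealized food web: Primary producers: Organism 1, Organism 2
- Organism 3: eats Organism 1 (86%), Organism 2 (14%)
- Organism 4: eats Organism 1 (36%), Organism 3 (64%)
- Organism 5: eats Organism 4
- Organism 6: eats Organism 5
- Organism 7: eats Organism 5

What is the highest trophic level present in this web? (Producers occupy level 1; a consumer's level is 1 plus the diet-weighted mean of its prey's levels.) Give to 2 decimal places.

Organism 3: 1 + (0.86×1 + 0.14×1) = 2
Organism 4: 1 + (0.36×1 + 0.64×2) = 2.64
Organism 5: 1 + 2.64 = 3.64
Organism 6: 1 + 3.64 = 4.64
Organism 7: 1 + 3.64 = 4.64

4.64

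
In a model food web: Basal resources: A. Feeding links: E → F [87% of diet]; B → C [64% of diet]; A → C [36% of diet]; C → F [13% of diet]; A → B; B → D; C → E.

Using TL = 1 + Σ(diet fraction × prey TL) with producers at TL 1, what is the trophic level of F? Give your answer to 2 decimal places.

B: 1 + 1 = 2
C: 1 + (0.36×1 + 0.64×2) = 2.64
D: 1 + 2 = 3
E: 1 + 2.64 = 3.64
F: 1 + (0.87×3.64 + 0.13×2.64) = 4.51

4.51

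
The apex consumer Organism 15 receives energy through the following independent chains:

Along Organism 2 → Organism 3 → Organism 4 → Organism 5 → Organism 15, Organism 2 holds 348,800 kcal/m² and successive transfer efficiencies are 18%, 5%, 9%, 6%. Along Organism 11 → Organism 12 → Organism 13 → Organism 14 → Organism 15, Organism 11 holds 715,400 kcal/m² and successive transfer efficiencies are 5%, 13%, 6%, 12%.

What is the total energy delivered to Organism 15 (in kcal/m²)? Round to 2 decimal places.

50.43 kcal/m²

Via Organism 2: 348800 × 0.18 × 0.05 × 0.09 × 0.06 = 16.95168 kcal/m²
Via Organism 11: 715400 × 0.05 × 0.13 × 0.06 × 0.12 = 33.48072 kcal/m²
Total at Organism 15: 16.95168 + 33.48072 = 50.4324 kcal/m²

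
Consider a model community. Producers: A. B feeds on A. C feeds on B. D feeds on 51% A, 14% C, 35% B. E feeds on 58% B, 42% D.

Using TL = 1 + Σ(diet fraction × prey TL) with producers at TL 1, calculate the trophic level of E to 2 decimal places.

B: 1 + 1 = 2
C: 1 + 2 = 3
D: 1 + (0.51×1 + 0.14×3 + 0.35×2) = 2.63
E: 1 + (0.58×2 + 0.42×2.63) = 3.2646

3.26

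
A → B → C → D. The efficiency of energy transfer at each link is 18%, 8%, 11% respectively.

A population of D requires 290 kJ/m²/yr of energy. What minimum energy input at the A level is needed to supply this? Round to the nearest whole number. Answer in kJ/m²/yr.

183081 kJ/m²/yr

Cumulative transfer efficiency: 0.18 × 0.08 × 0.11 = 0.001584
A energy = 290 / 0.001584 = 183081 kJ/m²/yr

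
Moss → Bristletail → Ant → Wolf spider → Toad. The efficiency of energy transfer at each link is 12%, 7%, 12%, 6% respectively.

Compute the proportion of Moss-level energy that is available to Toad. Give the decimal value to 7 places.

Product of link efficiencies: 0.12 × 0.07 × 0.12 × 0.06 = 0.00006048

0.0000605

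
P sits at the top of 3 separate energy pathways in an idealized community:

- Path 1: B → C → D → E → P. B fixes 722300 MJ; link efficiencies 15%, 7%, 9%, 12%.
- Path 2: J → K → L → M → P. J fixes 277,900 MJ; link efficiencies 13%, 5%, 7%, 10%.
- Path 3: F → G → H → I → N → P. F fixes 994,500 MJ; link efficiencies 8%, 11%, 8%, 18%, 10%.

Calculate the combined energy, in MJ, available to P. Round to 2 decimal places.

Path 1: 722300 × 0.15 × 0.07 × 0.09 × 0.12 = 81.90882 MJ
Path 2: 277900 × 0.13 × 0.05 × 0.07 × 0.1 = 12.64445 MJ
Path 3: 994500 × 0.08 × 0.11 × 0.08 × 0.18 × 0.1 = 12.602304 MJ
Total at P: 81.90882 + 12.64445 + 12.602304 = 107.155574 MJ

107.16 MJ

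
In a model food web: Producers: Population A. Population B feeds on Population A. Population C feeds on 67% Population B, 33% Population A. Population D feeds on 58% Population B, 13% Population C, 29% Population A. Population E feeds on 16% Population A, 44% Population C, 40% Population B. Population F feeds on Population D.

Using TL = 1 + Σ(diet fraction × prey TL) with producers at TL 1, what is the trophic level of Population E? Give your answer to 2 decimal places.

Population B: 1 + 1 = 2
Population C: 1 + (0.67×2 + 0.33×1) = 2.67
Population D: 1 + (0.58×2 + 0.13×2.67 + 0.29×1) = 2.7971
Population E: 1 + (0.16×1 + 0.44×2.67 + 0.4×2) = 3.1348
Population F: 1 + 2.7971 = 3.7971

3.13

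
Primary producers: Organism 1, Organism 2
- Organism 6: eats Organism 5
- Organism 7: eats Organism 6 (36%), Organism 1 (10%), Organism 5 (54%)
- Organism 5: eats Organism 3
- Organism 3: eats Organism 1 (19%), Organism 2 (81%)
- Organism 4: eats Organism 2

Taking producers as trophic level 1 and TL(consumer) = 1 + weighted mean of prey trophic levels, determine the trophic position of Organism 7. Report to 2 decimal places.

Organism 3: 1 + (0.19×1 + 0.81×1) = 2
Organism 4: 1 + 1 = 2
Organism 5: 1 + 2 = 3
Organism 6: 1 + 3 = 4
Organism 7: 1 + (0.36×4 + 0.1×1 + 0.54×3) = 4.16

4.16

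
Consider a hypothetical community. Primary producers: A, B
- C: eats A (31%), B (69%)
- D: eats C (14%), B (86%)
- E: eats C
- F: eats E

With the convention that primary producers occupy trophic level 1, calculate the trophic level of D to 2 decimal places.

C: 1 + (0.31×1 + 0.69×1) = 2
D: 1 + (0.14×2 + 0.86×1) = 2.14
E: 1 + 2 = 3
F: 1 + 3 = 4

2.14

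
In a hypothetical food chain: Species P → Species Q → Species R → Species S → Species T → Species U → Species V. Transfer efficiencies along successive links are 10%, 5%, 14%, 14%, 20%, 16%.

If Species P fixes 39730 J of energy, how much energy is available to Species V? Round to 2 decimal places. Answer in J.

Species Q: 39730 × 0.1 = 3973 J
Species R: 3973 × 0.05 = 198.65 J
Species S: 198.65 × 0.14 = 27.811 J
Species T: 27.811 × 0.14 = 3.89354 J
Species U: 3.89354 × 0.2 = 0.778708 J
Species V: 0.778708 × 0.16 = 0.12459328 J

0.12 J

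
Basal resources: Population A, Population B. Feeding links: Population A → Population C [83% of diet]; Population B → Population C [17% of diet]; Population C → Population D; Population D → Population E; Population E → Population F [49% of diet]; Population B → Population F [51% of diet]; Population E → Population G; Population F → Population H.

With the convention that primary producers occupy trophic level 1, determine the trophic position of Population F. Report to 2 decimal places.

3.47

Population C: 1 + (0.83×1 + 0.17×1) = 2
Population D: 1 + 2 = 3
Population E: 1 + 3 = 4
Population F: 1 + (0.49×4 + 0.51×1) = 3.47
Population G: 1 + 4 = 5
Population H: 1 + 3.47 = 4.47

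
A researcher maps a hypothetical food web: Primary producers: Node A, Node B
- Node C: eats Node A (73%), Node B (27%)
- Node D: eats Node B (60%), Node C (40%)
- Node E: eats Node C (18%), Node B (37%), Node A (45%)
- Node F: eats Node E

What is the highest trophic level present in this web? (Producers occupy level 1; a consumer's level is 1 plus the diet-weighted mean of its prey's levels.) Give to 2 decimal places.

Node C: 1 + (0.73×1 + 0.27×1) = 2
Node D: 1 + (0.6×1 + 0.4×2) = 2.4
Node E: 1 + (0.18×2 + 0.37×1 + 0.45×1) = 2.18
Node F: 1 + 2.18 = 3.18

3.18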